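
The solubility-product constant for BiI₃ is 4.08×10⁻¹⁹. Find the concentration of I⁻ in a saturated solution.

BiI₃(s) ⇌ Bi³⁺(aq) + 3 I⁻(aq)
With molar solubility s: [Bi³⁺] = s, [I⁻] = 3s.
Ksp = [Bi³⁺][I⁻]^3 = s · (3s)^3 = 27s^4 = 4.08×10⁻¹⁹
s = 1.11×10⁻⁵ mol L⁻¹
[I⁻] = 3s = 3.33×10⁻⁵ mol L⁻¹

3.33×10⁻⁵ M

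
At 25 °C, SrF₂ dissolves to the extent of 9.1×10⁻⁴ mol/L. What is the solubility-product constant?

SrF₂(s) ⇌ Sr²⁺(aq) + 2 F⁻(aq)
For each mole of SrF₂ that dissolves per liter, [Sr²⁺] = s and [F⁻] = 2s; let s denote this solubility.
Ksp = [Sr²⁺][F⁻]^2 = s · (2s)^2 = 4s^3
Ksp = 4 × (9.1×10⁻⁴)^3 = 3.0×10⁻⁹

Ksp = 3.0×10⁻⁹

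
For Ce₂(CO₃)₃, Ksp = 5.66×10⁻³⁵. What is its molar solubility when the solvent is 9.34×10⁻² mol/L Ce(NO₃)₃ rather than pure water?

6.22×10⁻¹² M

Ce₂(CO₃)₃(s) ⇌ 2 Ce³⁺(aq) + 3 CO₃²⁻(aq)
Ce³⁺ is already present at 9.34×10⁻² mol/L. If s mol/L of Ce₂(CO₃)₃ dissolves, [CO₃²⁻] = 3s while [Ce³⁺] ≈ 9.34×10⁻² mol/L.
Ksp = [Ce³⁺]^2[CO₃²⁻]^3 = (9.34×10⁻²)^2(3s)^3
(3s)^3 = 5.66×10⁻³⁵ / (9.34×10⁻²)^2 = 6.49×10⁻³³
s = 6.22×10⁻¹² mol/L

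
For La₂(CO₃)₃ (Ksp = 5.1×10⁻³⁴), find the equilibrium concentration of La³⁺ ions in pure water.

La₂(CO₃)₃(s) ⇌ 2 La³⁺(aq) + 3 CO₃²⁻(aq)
With molar solubility s: [La³⁺] = 2s, [CO₃²⁻] = 3s.
Ksp = [La³⁺]^2[CO₃²⁻]^3 = (2s)^2 · (3s)^3 = 108s^5 = 5.1×10⁻³⁴
s = 8.6×10⁻⁸ M
[La³⁺] = 2s = 1.7×10⁻⁷ M

1.7×10⁻⁷ M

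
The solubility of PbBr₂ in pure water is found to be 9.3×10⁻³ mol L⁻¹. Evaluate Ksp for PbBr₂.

Ksp = 3.2×10⁻⁶

PbBr₂(s) ⇌ Pb²⁺(aq) + 2 Br⁻(aq)
For each mole of PbBr₂ that dissolves per liter, [Pb²⁺] = s and [Br⁻] = 2s; let s denote this solubility.
Ksp = [Pb²⁺][Br⁻]^2 = s · (2s)^2 = 4s^3
Ksp = 4 × (9.3×10⁻³)^3 = 3.2×10⁻⁶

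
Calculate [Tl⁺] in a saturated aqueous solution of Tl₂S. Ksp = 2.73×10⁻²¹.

Tl₂S(s) ⇌ 2 Tl⁺(aq) + S²⁻(aq)
With molar solubility s: [Tl⁺] = 2s, [S²⁻] = s.
Ksp = [Tl⁺]^2[S²⁻] = (2s)^2 · s = 4s^3 = 2.73×10⁻²¹
s = 8.80×10⁻⁸ mol L⁻¹
[Tl⁺] = 2s = 1.76×10⁻⁷ mol L⁻¹

1.76×10⁻⁷ M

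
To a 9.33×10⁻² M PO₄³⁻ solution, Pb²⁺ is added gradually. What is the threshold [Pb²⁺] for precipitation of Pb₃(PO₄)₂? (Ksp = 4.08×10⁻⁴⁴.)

1.67×10⁻¹⁴ M

A salt starts to precipitate once the ion product Q reaches its Ksp.
Pb₃(PO₄)₂(s) ⇌ 3 Pb²⁺(aq) + 2 PO₄³⁻(aq)
Ksp = [Pb²⁺]^3[PO₄³⁻]^2 = [Pb²⁺]^3(9.33×10⁻²)^2
[Pb²⁺]^3 = 4.08×10⁻⁴⁴ / (9.33×10⁻²)^2 = 4.69×10⁻⁴²
[Pb²⁺] = 1.67×10⁻¹⁴ M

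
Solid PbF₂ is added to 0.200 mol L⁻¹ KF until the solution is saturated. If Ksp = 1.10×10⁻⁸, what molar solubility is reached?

2.75×10⁻⁷ M

PbF₂(s) ⇌ Pb²⁺(aq) + 2 F⁻(aq)
With F⁻ already at 0.200 mol L⁻¹ and s small, take [F⁻] ≈ 0.200 mol L⁻¹ and [Pb²⁺] = s.
Ksp = [Pb²⁺][F⁻]^2 = s(0.200)^2
s = 1.10×10⁻⁸ / (0.200)^2 = 2.75×10⁻⁷
s = 2.75×10⁻⁷ mol L⁻¹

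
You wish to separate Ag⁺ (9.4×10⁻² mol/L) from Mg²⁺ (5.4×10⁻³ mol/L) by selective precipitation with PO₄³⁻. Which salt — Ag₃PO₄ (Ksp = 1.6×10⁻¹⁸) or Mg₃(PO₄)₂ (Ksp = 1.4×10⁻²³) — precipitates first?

Ag₃PO₄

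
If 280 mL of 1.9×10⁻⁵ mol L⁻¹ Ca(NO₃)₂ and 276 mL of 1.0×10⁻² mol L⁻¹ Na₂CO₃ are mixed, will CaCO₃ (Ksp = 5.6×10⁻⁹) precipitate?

The combined volume is 556 mL.
[Ca²⁺] = (1.9×10⁻⁵)(280)/556 = 9.6×10⁻⁶ mol L⁻¹
[CO₃²⁻] = (1.0×10⁻²)(276)/556 = 5.0×10⁻³ mol L⁻¹
Q = [Ca²⁺][CO₃²⁻] = 4.7×10⁻⁸
Since Q (4.7×10⁻⁸) exceeds Ksp (5.6×10⁻⁹), CaCO₃ will precipitate.

Yes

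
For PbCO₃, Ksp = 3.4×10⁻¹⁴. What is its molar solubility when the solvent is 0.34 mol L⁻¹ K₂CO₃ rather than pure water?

1.0×10⁻¹³ M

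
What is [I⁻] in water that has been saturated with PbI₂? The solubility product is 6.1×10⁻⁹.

2.3×10⁻³ M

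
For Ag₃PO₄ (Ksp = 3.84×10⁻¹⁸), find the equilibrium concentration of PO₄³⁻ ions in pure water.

1.94×10⁻⁵ M

Ag₃PO₄(s) ⇌ 3 Ag⁺(aq) + PO₄³⁻(aq)
For each mole of Ag₃PO₄ that dissolves per liter, [Ag⁺] = 3s and [PO₄³⁻] = s; let s denote this solubility.
Ksp = [Ag⁺]^3[PO₄³⁻] = (3s)^3 · s = 27s^4 = 3.84×10⁻¹⁸
s = 1.94×10⁻⁵ mol/L
[PO₄³⁻] = s = 1.94×10⁻⁵ mol/L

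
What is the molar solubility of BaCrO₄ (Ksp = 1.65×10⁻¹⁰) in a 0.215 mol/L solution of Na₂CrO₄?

BaCrO₄(s) ⇌ Ba²⁺(aq) + CrO₄²⁻(aq)
CrO₄²⁻ is already present at 0.215 mol/L. If s mol/L of BaCrO₄ dissolves, [Ba²⁺] = s while [CrO₄²⁻] ≈ 0.215 mol/L.
Ksp = [Ba²⁺][CrO₄²⁻] = s(0.215)
s = 1.65×10⁻¹⁰ / (0.215) = 7.67×10⁻¹⁰
s = 7.67×10⁻¹⁰ mol/L

7.67×10⁻¹⁰ M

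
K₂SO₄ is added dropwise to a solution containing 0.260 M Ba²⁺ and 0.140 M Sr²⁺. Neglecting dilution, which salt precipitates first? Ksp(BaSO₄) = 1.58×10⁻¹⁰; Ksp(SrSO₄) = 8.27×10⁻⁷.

A salt starts to precipitate once the ion product Q reaches its Ksp.
For BaSO₄: [SO₄²⁻] = (Ksp/[Ba²⁺]) = 6.08×10⁻¹⁰ M
For SrSO₄: [SO₄²⁻] = (Ksp/[Sr²⁺]) = 5.91×10⁻⁶ M
The smaller threshold [SO₄²⁻] is reached first, so BaSO₄ precipitates first.

BaSO₄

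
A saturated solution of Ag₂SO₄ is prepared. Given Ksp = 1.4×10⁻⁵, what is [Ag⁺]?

3.0×10⁻² M

Ag₂SO₄(s) ⇌ 2 Ag⁺(aq) + SO₄²⁻(aq)
If s mol/L of Ag₂SO₄ dissolves, [Ag⁺] = 2s and [SO₄²⁻] = s.
Ksp = [Ag⁺]^2[SO₄²⁻] = (2s)^2 · s = 4s^3 = 1.4×10⁻⁵
s = 1.5×10⁻² mol L⁻¹
[Ag⁺] = 2s = 3.0×10⁻² mol L⁻¹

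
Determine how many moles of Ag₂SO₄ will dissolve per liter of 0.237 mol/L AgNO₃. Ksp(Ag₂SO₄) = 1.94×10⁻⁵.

3.45×10⁻⁴ M

Ag₂SO₄(s) ⇌ 2 Ag⁺(aq) + SO₄²⁻(aq)
With Ag⁺ already at 0.237 mol/L and s small, take [Ag⁺] ≈ 0.237 mol/L and [SO₄²⁻] = s.
Ksp = [Ag⁺]^2[SO₄²⁻] = (0.237)^2s
s = 1.94×10⁻⁵ / (0.237)^2 = 3.45×10⁻⁴
s = 3.45×10⁻⁴ mol/L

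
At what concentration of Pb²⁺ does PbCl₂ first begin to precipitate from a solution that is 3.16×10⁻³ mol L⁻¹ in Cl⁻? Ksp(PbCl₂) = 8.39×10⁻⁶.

Each salt precipitates once Q = Ksp for that salt.
PbCl₂(s) ⇌ Pb²⁺(aq) + 2 Cl⁻(aq)
Ksp = [Pb²⁺][Cl⁻]^2 = [Pb²⁺](3.16×10⁻³)^2
[Pb²⁺] = 8.39×10⁻⁶ / (3.16×10⁻³)^2 = 0.840
[Pb²⁺] = 0.840 mol L⁻¹

0.840 M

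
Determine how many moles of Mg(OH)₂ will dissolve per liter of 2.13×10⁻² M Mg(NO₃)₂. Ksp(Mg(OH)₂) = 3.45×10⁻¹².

Mg(OH)₂(s) ⇌ Mg²⁺(aq) + 2 OH⁻(aq)
The solution already contains Mg²⁺ at 2.13×10⁻² M. Let s be the molar solubility of Mg(OH)₂.
[Mg²⁺] ≈ 2.13×10⁻² M (common ion dominates); [OH⁻] = 2s.
Ksp = [Mg²⁺][OH⁻]^2 = (2.13×10⁻²)(2s)^2
(2s)^2 = 3.45×10⁻¹² / (2.13×10⁻²) = 1.62×10⁻¹⁰
s = 6.36×10⁻⁶ M

6.36×10⁻⁶ M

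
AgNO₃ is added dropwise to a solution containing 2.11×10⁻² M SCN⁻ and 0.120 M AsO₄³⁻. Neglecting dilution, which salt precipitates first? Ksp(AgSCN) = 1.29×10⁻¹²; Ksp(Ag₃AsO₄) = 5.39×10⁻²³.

AgSCN

A salt starts to precipitate once the ion product Q reaches its Ksp.
For AgSCN: [Ag⁺] = (Ksp/[SCN⁻]) = 6.11×10⁻¹¹ M
For Ag₃AsO₄: [Ag⁺] = (Ksp/[AsO₄³⁻])^(1/3) = 7.66×10⁻⁸ M
The smaller threshold [Ag⁺] is reached first, so AgSCN precipitates first.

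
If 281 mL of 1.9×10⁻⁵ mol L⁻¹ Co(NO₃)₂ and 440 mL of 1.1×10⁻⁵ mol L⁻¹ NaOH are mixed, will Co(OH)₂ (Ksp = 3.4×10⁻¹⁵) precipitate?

No

After mixing, V = 281 mL + 440 mL = 721 mL.
[Co²⁺] = (1.9×10⁻⁵)(281)/721 = 7.4×10⁻⁶ mol L⁻¹
[OH⁻] = (1.1×10⁻⁵)(440)/721 = 6.7×10⁻⁶ mol L⁻¹
Q = [Co²⁺][OH⁻]^2 = 3.3×10⁻¹⁶
Q = 3.3×10⁻¹⁶ < Ksp = 3.4×10⁻¹⁵, so the solution is unsaturated and no precipitate forms.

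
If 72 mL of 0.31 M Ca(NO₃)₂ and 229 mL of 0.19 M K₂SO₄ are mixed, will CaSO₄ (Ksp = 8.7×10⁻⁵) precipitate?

Yes

The combined volume is 301 mL.
[Ca²⁺] = (0.31)(72)/301 = 7.4×10⁻² M
[SO₄²⁻] = (0.19)(229)/301 = 0.14 M
Q = [Ca²⁺][SO₄²⁻] = 1.1×10⁻²
Since Q (1.1×10⁻²) exceeds Ksp (8.7×10⁻⁵), CaSO₄ will precipitate.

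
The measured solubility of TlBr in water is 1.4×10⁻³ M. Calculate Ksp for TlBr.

Ksp = 2.0×10⁻⁶

TlBr(s) ⇌ Tl⁺(aq) + Br⁻(aq)
If s mol/L of TlBr dissolves, [Tl⁺] = s and [Br⁻] = s.
Ksp = [Tl⁺][Br⁻] = s · s = s^2
Ksp = (1.4×10⁻³)^2 = 2.0×10⁻⁶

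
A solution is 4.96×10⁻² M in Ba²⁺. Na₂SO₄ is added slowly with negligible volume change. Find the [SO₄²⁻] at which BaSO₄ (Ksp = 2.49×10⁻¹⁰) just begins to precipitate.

Each salt precipitates once Q = Ksp for that salt.
BaSO₄(s) ⇌ Ba²⁺(aq) + SO₄²⁻(aq)
Ksp = [Ba²⁺][SO₄²⁻] = [SO₄²⁻](4.96×10⁻²)
[SO₄²⁻] = 2.49×10⁻¹⁰ / (4.96×10⁻²) = 5.02×10⁻⁹
[SO₄²⁻] = 5.02×10⁻⁹ M

5.02×10⁻⁹ M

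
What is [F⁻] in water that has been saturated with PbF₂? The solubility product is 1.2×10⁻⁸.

2.9×10⁻³ M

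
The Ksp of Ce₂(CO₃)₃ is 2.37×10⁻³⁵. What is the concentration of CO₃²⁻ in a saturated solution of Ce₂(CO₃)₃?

Ce₂(CO₃)₃(s) ⇌ 2 Ce³⁺(aq) + 3 CO₃²⁻(aq)
Let s be the molar solubility. Then [Ce³⁺] = 2s and [CO₃²⁻] = 3s.
Ksp = [Ce³⁺]^2[CO₃²⁻]^3 = (2s)^2 · (3s)^3 = 108s^5 = 2.37×10⁻³⁵
s = 4.66×10⁻⁸ mol/L
[CO₃²⁻] = 3s = 1.40×10⁻⁷ mol/L

1.40×10⁻⁷ M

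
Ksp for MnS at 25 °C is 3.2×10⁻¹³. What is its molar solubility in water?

5.7×10⁻⁷ M

MnS(s) ⇌ Mn²⁺(aq) + S²⁻(aq)
Let s be the molar solubility. Then [Mn²⁺] = s and [S²⁻] = s.
Ksp = [Mn²⁺][S²⁻] = s · s = s^2
s^2 = 3.2×10⁻¹³
s = (3.2×10⁻¹³)^(1/2) = 5.7×10⁻⁷ M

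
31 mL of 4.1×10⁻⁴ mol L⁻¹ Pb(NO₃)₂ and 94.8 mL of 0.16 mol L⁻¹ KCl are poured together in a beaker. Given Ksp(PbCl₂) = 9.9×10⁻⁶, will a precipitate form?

No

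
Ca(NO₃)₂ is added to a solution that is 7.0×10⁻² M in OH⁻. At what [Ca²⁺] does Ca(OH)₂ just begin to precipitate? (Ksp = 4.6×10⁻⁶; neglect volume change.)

9.4×10⁻⁴ M

Each salt precipitates once Q = Ksp for that salt.
Ca(OH)₂(s) ⇌ Ca²⁺(aq) + 2 OH⁻(aq)
Ksp = [Ca²⁺][OH⁻]^2 = [Ca²⁺](7.0×10⁻²)^2
[Ca²⁺] = 4.6×10⁻⁶ / (7.0×10⁻²)^2 = 9.4×10⁻⁴
[Ca²⁺] = 9.4×10⁻⁴ M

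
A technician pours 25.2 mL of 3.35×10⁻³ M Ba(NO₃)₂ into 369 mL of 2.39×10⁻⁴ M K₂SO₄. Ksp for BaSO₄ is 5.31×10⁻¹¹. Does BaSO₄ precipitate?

Yes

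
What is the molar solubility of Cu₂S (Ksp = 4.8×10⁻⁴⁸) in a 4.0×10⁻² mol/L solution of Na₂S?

Cu₂S(s) ⇌ 2 Cu⁺(aq) + S²⁻(aq)
Let s be the solubility of Cu₂S here. The common ion gives [S²⁻] ≈ 4.0×10⁻² mol/L, and [Cu⁺] = 2s.
Ksp = [Cu⁺]^2[S²⁻] = (2s)^2(4.0×10⁻²)
(2s)^2 = 4.8×10⁻⁴⁸ / (4.0×10⁻²) = 1.2×10⁻⁴⁶
s = 5.5×10⁻²⁴ mol/L

5.5×10⁻²⁴ M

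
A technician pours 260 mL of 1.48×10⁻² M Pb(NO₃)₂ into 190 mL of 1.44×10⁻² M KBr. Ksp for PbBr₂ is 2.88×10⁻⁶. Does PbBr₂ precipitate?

After mixing, V = 260 mL + 190 mL = 450 mL.
[Pb²⁺] = (1.48×10⁻²)(260)/450 = 8.55×10⁻³ M
[Br⁻] = (1.44×10⁻²)(190)/450 = 6.08×10⁻³ M
Q = [Pb²⁺][Br⁻]^2 = 3.16×10⁻⁷
Q = 3.16×10⁻⁷ < Ksp = 2.88×10⁻⁶, so the solution is unsaturated and no precipitate forms.

No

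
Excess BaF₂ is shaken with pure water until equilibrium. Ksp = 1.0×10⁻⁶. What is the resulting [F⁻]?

BaF₂(s) ⇌ Ba²⁺(aq) + 2 F⁻(aq)
Let s be the molar solubility. Then [Ba²⁺] = s and [F⁻] = 2s.
Ksp = [Ba²⁺][F⁻]^2 = s · (2s)^2 = 4s^3 = 1.0×10⁻⁶
s = 6.3×10⁻³ M
[F⁻] = 2s = 1.3×10⁻² M

1.3×10⁻² M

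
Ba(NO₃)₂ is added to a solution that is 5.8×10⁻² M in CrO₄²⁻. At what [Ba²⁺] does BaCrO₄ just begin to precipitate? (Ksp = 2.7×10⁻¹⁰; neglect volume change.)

A salt starts to precipitate once the ion product Q reaches its Ksp.
BaCrO₄(s) ⇌ Ba²⁺(aq) + CrO₄²⁻(aq)
Ksp = [Ba²⁺][CrO₄²⁻] = [Ba²⁺](5.8×10⁻²)
[Ba²⁺] = 2.7×10⁻¹⁰ / (5.8×10⁻²) = 4.7×10⁻⁹
[Ba²⁺] = 4.7×10⁻⁹ M

4.7×10⁻⁹ M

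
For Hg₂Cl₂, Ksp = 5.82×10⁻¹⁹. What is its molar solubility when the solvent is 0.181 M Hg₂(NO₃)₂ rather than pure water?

Hg₂Cl₂(s) ⇌ Hg₂²⁺(aq) + 2 Cl⁻(aq)
Hg₂²⁺ is already present at 0.181 M. If s mol/L of Hg₂Cl₂ dissolves, [Cl⁻] = 2s while [Hg₂²⁺] ≈ 0.181 M.
Ksp = [Hg₂²⁺][Cl⁻]^2 = (0.181)(2s)^2
(2s)^2 = 5.82×10⁻¹⁹ / (0.181) = 3.22×10⁻¹⁸
s = 8.97×10⁻¹⁰ M

8.97×10⁻¹⁰ M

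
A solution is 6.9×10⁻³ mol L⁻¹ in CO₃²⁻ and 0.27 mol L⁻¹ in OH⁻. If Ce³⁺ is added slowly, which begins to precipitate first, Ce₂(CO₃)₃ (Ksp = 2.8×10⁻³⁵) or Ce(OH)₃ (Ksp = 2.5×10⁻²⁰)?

The threshold for precipitation is Q = Ksp.
For Ce₂(CO₃)₃: [Ce³⁺] = (Ksp/[CO₃²⁻]^3)^(1/2) = 9.2×10⁻¹⁵ mol L⁻¹
For Ce(OH)₃: [Ce³⁺] = (Ksp/[OH⁻]^3) = 1.3×10⁻¹⁸ mol L⁻¹
Since Ce(OH)₃ needs less Ce³⁺ to reach saturation, it precipitates first.

Ce(OH)₃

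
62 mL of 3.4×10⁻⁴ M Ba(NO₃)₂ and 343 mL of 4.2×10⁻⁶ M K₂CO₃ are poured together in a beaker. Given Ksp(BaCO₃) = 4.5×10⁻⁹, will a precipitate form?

Total volume after mixing = 62 + 343 = 405 mL.
[Ba²⁺] = (3.4×10⁻⁴)(62)/405 = 5.2×10⁻⁵ M
[CO₃²⁻] = (4.2×10⁻⁶)(343)/405 = 3.6×10⁻⁶ M
Q = [Ba²⁺][CO₃²⁻] = 1.9×10⁻¹⁰
Q < Ksp (1.9×10⁻¹⁰ vs 4.5×10⁻⁹); the solution remains unsaturated and no precipitate forms.

No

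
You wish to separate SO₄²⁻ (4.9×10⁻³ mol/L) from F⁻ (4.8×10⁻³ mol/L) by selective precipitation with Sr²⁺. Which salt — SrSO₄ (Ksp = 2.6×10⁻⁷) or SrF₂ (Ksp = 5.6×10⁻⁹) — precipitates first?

SrSO₄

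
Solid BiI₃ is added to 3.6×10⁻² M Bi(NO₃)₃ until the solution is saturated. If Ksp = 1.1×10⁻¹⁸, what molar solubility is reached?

BiI₃(s) ⇌ Bi³⁺(aq) + 3 I⁻(aq)
The solution already contains Bi³⁺ at 3.6×10⁻² M. Let s be the molar solubility of BiI₃.
[Bi³⁺] ≈ 3.6×10⁻² M (common ion dominates); [I⁻] = 3s.
Ksp = [Bi³⁺][I⁻]^3 = (3.6×10⁻²)(3s)^3
(3s)^3 = 1.1×10⁻¹⁸ / (3.6×10⁻²) = 3.1×10⁻¹⁷
s = 1.0×10⁻⁶ M

1.0×10⁻⁶ M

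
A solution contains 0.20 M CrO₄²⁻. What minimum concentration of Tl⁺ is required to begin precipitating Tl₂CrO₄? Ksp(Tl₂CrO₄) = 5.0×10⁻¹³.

1.6×10⁻⁶ M

The threshold for precipitation is Q = Ksp.
Tl₂CrO₄(s) ⇌ 2 Tl⁺(aq) + CrO₄²⁻(aq)
Ksp = [Tl⁺]^2[CrO₄²⁻] = [Tl⁺]^2(0.20)
[Tl⁺]^2 = 5.0×10⁻¹³ / (0.20) = 2.5×10⁻¹²
[Tl⁺] = 1.6×10⁻⁶ M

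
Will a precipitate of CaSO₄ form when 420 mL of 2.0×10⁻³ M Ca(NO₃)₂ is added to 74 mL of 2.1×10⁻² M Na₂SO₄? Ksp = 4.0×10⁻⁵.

After mixing, V = 420 mL + 74 mL = 494 mL.
[Ca²⁺] = (2.0×10⁻³)(420)/494 = 1.7×10⁻³ M
[SO₄²⁻] = (2.1×10⁻²)(74)/494 = 3.1×10⁻³ M
Q = [Ca²⁺][SO₄²⁻] = 5.3×10⁻⁶
Q = 5.3×10⁻⁶ < Ksp = 4.0×10⁻⁵, so the solution is unsaturated and no precipitate forms.

No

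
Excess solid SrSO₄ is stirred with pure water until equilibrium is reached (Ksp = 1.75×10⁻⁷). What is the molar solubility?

4.18×10⁻⁴ M

SrSO₄(s) ⇌ Sr²⁺(aq) + SO₄²⁻(aq)
Call the molar solubility s, so that [Sr²⁺] = s and [SO₄²⁻] = s.
Ksp = [Sr²⁺][SO₄²⁻] = s · s = s^2
s^2 = 1.75×10⁻⁷
Taking the 2nd root, s = 4.18×10⁻⁴ mol/L.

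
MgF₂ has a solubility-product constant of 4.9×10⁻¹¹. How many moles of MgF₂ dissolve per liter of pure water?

MgF₂(s) ⇌ Mg²⁺(aq) + 2 F⁻(aq)
Call the molar solubility s, so that [Mg²⁺] = s and [F⁻] = 2s.
Ksp = [Mg²⁺][F⁻]^2 = s · (2s)^2 = 4s^3
4s^3 = 4.9×10⁻¹¹  ⇒  s^3 = 1.2×10⁻¹¹
Taking the 3rd root, s = 2.3×10⁻⁴ M.

2.3×10⁻⁴ M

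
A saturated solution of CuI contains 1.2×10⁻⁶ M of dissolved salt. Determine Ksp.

Ksp = 1.4×10⁻¹²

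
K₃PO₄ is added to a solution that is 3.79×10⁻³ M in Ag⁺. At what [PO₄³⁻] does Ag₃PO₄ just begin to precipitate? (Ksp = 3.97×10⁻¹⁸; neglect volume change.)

7.29×10⁻¹¹ M

Each salt precipitates once Q = Ksp for that salt.
Ag₃PO₄(s) ⇌ 3 Ag⁺(aq) + PO₄³⁻(aq)
Ksp = [Ag⁺]^3[PO₄³⁻] = [PO₄³⁻](3.79×10⁻³)^3
[PO₄³⁻] = 3.97×10⁻¹⁸ / (3.79×10⁻³)^3 = 7.29×10⁻¹¹
[PO₄³⁻] = 7.29×10⁻¹¹ M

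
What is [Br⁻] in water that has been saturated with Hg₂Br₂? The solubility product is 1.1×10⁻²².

6.0×10⁻⁸ M

Hg₂Br₂(s) ⇌ Hg₂²⁺(aq) + 2 Br⁻(aq)
Call the molar solubility s, so that [Hg₂²⁺] = s and [Br⁻] = 2s.
Ksp = [Hg₂²⁺][Br⁻]^2 = s · (2s)^2 = 4s^3 = 1.1×10⁻²²
s = 3.0×10⁻⁸ mol L⁻¹
[Br⁻] = 2s = 6.0×10⁻⁸ mol L⁻¹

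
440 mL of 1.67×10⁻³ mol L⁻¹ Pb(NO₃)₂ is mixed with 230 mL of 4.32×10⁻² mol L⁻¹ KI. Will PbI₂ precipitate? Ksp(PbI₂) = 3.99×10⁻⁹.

Yes

The combined volume is 670 mL.
[Pb²⁺] = (1.67×10⁻³)(440)/670 = 1.10×10⁻³ mol L⁻¹
[I⁻] = (4.32×10⁻²)(230)/670 = 1.48×10⁻² mol L⁻¹
Q = [Pb²⁺][I⁻]^2 = 2.41×10⁻⁷
Q = 2.41×10⁻⁷ > Ksp = 3.99×10⁻⁹, so the solution is supersaturated and PbI₂ precipitates.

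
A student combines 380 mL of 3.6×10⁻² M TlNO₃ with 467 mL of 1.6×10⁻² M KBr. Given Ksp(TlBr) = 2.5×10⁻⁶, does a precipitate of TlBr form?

Yes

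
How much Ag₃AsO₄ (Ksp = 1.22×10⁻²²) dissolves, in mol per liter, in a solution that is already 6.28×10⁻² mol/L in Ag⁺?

4.93×10⁻¹⁹ M

Ag₃AsO₄(s) ⇌ 3 Ag⁺(aq) + AsO₄³⁻(aq)
The solution already contains Ag⁺ at 6.28×10⁻² mol/L. Let s be the molar solubility of Ag₃AsO₄.
[Ag⁺] ≈ 6.28×10⁻² mol/L (common ion dominates); [AsO₄³⁻] = s.
Ksp = [Ag⁺]^3[AsO₄³⁻] = (6.28×10⁻²)^3s
s = 1.22×10⁻²² / (6.28×10⁻²)^3 = 4.93×10⁻¹⁹
s = 4.93×10⁻¹⁹ mol/L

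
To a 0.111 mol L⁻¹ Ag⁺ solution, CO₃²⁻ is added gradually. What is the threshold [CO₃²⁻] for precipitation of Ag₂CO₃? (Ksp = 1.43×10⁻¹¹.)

A salt starts to precipitate once the ion product Q reaches its Ksp.
Ag₂CO₃(s) ⇌ 2 Ag⁺(aq) + CO₃²⁻(aq)
Ksp = [Ag⁺]^2[CO₃²⁻] = [CO₃²⁻](0.111)^2
[CO₃²⁻] = 1.43×10⁻¹¹ / (0.111)^2 = 1.16×10⁻⁹
[CO₃²⁻] = 1.16×10⁻⁹ mol L⁻¹

1.16×10⁻⁹ M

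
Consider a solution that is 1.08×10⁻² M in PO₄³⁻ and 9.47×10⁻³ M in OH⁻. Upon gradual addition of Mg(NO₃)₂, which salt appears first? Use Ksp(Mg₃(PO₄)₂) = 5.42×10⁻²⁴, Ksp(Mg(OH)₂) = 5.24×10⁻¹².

The threshold for precipitation is Q = Ksp.
For Mg₃(PO₄)₂: [Mg²⁺] = (Ksp/[PO₄³⁻]^2)^(1/3) = 3.60×10⁻⁷ M
For Mg(OH)₂: [Mg²⁺] = (Ksp/[OH⁻]^2) = 5.84×10⁻⁸ M
The smaller threshold [Mg²⁺] is reached first, so Mg(OH)₂ precipitates first.

Mg(OH)₂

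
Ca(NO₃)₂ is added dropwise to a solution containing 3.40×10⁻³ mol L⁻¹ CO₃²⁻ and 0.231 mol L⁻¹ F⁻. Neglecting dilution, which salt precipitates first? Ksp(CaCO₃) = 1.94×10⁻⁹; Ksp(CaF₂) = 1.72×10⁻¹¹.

CaF₂

Precipitation of each salt begins when its ion product equals Ksp.
For CaCO₃: [Ca²⁺] = (Ksp/[CO₃²⁻]) = 5.71×10⁻⁷ mol L⁻¹
For CaF₂: [Ca²⁺] = (Ksp/[F⁻]^2) = 3.22×10⁻¹⁰ mol L⁻¹
Since CaF₂ needs less Ca²⁺ to reach saturation, it precipitates first.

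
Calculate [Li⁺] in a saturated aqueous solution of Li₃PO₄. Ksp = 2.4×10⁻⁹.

Li₃PO₄(s) ⇌ 3 Li⁺(aq) + PO₄³⁻(aq)
If s mol/L of Li₃PO₄ dissolves, [Li⁺] = 3s and [PO₄³⁻] = s.
Ksp = [Li⁺]^3[PO₄³⁻] = (3s)^3 · s = 27s^4 = 2.4×10⁻⁹
s = 3.1×10⁻³ mol/L
[Li⁺] = 3s = 9.2×10⁻³ mol/L

9.2×10⁻³ M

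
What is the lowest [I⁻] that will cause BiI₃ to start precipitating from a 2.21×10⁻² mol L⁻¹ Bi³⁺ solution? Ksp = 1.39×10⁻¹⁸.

3.98×10⁻⁶ M

Each salt precipitates once Q = Ksp for that salt.
BiI₃(s) ⇌ Bi³⁺(aq) + 3 I⁻(aq)
Ksp = [Bi³⁺][I⁻]^3 = [I⁻]^3(2.21×10⁻²)
[I⁻]^3 = 1.39×10⁻¹⁸ / (2.21×10⁻²) = 6.29×10⁻¹⁷
[I⁻] = 3.98×10⁻⁶ mol L⁻¹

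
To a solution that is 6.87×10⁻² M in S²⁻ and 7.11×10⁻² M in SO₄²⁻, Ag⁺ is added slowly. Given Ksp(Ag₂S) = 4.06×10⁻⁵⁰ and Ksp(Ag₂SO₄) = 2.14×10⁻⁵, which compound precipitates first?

Precipitation of each salt begins when its ion product equals Ksp.
For Ag₂S: [Ag⁺] = (Ksp/[S²⁻])^(1/2) = 7.69×10⁻²⁵ M
For Ag₂SO₄: [Ag⁺] = (Ksp/[SO₄²⁻])^(1/2) = 1.73×10⁻² M
Ag₂S requires the lower [Ag⁺], so it precipitates first.

Ag₂S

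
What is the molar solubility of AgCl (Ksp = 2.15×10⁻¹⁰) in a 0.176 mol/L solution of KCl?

1.22×10⁻⁹ M

AgCl(s) ⇌ Ag⁺(aq) + Cl⁻(aq)
The solution already contains Cl⁻ at 0.176 mol/L. Let s be the molar solubility of AgCl.
[Cl⁻] ≈ 0.176 mol/L (common ion dominates); [Ag⁺] = s.
Ksp = [Ag⁺][Cl⁻] = s(0.176)
s = 2.15×10⁻¹⁰ / (0.176) = 1.22×10⁻⁹
s = 1.22×10⁻⁹ mol/L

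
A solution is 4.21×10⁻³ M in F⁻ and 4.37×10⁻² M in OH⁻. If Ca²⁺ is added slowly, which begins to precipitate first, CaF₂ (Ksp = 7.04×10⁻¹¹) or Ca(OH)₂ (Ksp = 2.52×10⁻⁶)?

CaF₂

Precipitation of each salt begins when its ion product equals Ksp.
For CaF₂: [Ca²⁺] = (Ksp/[F⁻]^2) = 3.97×10⁻⁶ M
For Ca(OH)₂: [Ca²⁺] = (Ksp/[OH⁻]^2) = 1.32×10⁻³ M
CaF₂ requires the lower [Ca²⁺], so it precipitates first.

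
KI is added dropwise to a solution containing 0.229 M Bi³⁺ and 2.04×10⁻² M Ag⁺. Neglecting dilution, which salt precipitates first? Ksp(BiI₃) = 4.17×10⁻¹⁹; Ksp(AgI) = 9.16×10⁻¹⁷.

Precipitation of each salt begins when its ion product equals Ksp.
For BiI₃: [I⁻] = (Ksp/[Bi³⁺])^(1/3) = 1.22×10⁻⁶ M
For AgI: [I⁻] = (Ksp/[Ag⁺]) = 4.49×10⁻¹⁵ M
Since AgI needs less I⁻ to reach saturation, it precipitates first.

AgI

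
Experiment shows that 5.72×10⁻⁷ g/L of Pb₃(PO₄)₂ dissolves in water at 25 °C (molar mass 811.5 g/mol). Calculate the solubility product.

Ksp = 1.88×10⁻⁴⁴

s = (5.72×10⁻⁷ g L⁻¹)/(811.5 g mol⁻¹) = 7.0487×10⁻¹⁰ M
Pb₃(PO₄)₂(s) ⇌ 3 Pb²⁺(aq) + 2 PO₄³⁻(aq)
If s mol/L of Pb₃(PO₄)₂ dissolves, [Pb²⁺] = 3s and [PO₄³⁻] = 2s.
Ksp = [Pb²⁺]^3[PO₄³⁻]^2 = (3s)^3 · (2s)^2 = 108s^5
Ksp = 108 × (7.0487×10⁻¹⁰)^5 = 1.88×10⁻⁴⁴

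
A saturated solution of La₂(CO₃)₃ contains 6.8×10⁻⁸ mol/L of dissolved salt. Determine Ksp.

Ksp = 1.6×10⁻³⁴

La₂(CO₃)₃(s) ⇌ 2 La³⁺(aq) + 3 CO₃²⁻(aq)
For each mole of La₂(CO₃)₃ that dissolves per liter, [La³⁺] = 2s and [CO₃²⁻] = 3s; let s denote this solubility.
Ksp = [La³⁺]^2[CO₃²⁻]^3 = (2s)^2 · (3s)^3 = 108s^5
Ksp = 108 × (6.8×10⁻⁸)^5 = 1.6×10⁻³⁴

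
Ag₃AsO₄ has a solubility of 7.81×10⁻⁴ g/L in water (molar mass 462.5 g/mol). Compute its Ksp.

Molar solubility s = (7.81×10⁻⁴ g/L) / (462.5 g/mol) = 1.6886×10⁻⁶ mol/L
Ag₃AsO₄(s) ⇌ 3 Ag⁺(aq) + AsO₄³⁻(aq)
Let s be the molar solubility. Then [Ag⁺] = 3s and [AsO₄³⁻] = s.
Ksp = [Ag⁺]^3[AsO₄³⁻] = (3s)^3 · s = 27s^4
Ksp = 27 × (1.6886×10⁻⁶)^4 = 2.20×10⁻²²

Ksp = 2.20×10⁻²²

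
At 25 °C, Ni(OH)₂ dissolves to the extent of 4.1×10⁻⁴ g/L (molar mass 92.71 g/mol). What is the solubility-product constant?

Molar solubility s = (4.1×10⁻⁴ g/L) / (92.71 g/mol) = 4.422×10⁻⁶ mol/L
Ni(OH)₂(s) ⇌ Ni²⁺(aq) + 2 OH⁻(aq)
Call the molar solubility s, so that [Ni²⁺] = s and [OH⁻] = 2s.
Ksp = [Ni²⁺][OH⁻]^2 = s · (2s)^2 = 4s^3
Ksp = 4 × (4.422×10⁻⁶)^3 = 3.5×10⁻¹⁶

Ksp = 3.5×10⁻¹⁶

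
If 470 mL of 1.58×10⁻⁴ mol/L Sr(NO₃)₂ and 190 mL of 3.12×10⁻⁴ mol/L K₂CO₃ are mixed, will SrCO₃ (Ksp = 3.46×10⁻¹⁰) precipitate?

Yes

Total volume after mixing = 470 + 190 = 660 mL.
[Sr²⁺] = (1.58×10⁻⁴)(470)/660 = 1.13×10⁻⁴ mol/L
[CO₃²⁻] = (3.12×10⁻⁴)(190)/660 = 8.98×10⁻⁵ mol/L
Q = [Sr²⁺][CO₃²⁻] = 1.01×10⁻⁸
Because Q > Ksp (1.01×10⁻⁸ vs 3.46×10⁻¹⁰), a precipitate of SrCO₃ forms.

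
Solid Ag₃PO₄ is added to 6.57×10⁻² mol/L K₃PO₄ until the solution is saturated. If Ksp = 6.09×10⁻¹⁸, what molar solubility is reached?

Ag₃PO₄(s) ⇌ 3 Ag⁺(aq) + PO₄³⁻(aq)
With PO₄³⁻ already at 6.57×10⁻² mol/L and s small, take [PO₄³⁻] ≈ 6.57×10⁻² mol/L and [Ag⁺] = 3s.
Ksp = [Ag⁺]^3[PO₄³⁻] = (3s)^3(6.57×10⁻²)
(3s)^3 = 6.09×10⁻¹⁸ / (6.57×10⁻²) = 9.27×10⁻¹⁷
s = 1.51×10⁻⁶ mol/L

1.51×10⁻⁶ M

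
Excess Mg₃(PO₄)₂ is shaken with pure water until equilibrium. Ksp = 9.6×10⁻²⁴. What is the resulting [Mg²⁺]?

Mg₃(PO₄)₂(s) ⇌ 3 Mg²⁺(aq) + 2 PO₄³⁻(aq)
Call the molar solubility s, so that [Mg²⁺] = 3s and [PO₄³⁻] = 2s.
Ksp = [Mg²⁺]^3[PO₄³⁻]^2 = (3s)^3 · (2s)^2 = 108s^5 = 9.6×10⁻²⁴
s = 9.8×10⁻⁶ mol L⁻¹
[Mg²⁺] = 3s = 2.9×10⁻⁵ mol L⁻¹

2.9×10⁻⁵ M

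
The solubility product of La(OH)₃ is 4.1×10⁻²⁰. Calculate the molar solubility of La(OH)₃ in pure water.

La(OH)₃(s) ⇌ La³⁺(aq) + 3 OH⁻(aq)
Call the molar solubility s, so that [La³⁺] = s and [OH⁻] = 3s.
Ksp = [La³⁺][OH⁻]^3 = s · (3s)^3 = 27s^4
27s^4 = 4.1×10⁻²⁰  ⇒  s^4 = 1.5×10⁻²¹
s = 6.2×10⁻⁶ mol L⁻¹

6.2×10⁻⁶ M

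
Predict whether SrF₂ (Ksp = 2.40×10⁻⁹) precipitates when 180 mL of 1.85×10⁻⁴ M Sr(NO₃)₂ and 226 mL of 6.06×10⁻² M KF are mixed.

Yes

After mixing, V = 180 mL + 226 mL = 406 mL.
[Sr²⁺] = (1.85×10⁻⁴)(180)/406 = 8.20×10⁻⁵ M
[F⁻] = (6.06×10⁻²)(226)/406 = 3.37×10⁻² M
Q = [Sr²⁺][F⁻]^2 = 9.33×10⁻⁸
Q = 9.33×10⁻⁸ > Ksp = 2.40×10⁻⁹, so the solution is supersaturated and SrF₂ precipitates.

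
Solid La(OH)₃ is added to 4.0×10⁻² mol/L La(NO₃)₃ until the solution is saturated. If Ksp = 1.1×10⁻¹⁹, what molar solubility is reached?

La(OH)₃(s) ⇌ La³⁺(aq) + 3 OH⁻(aq)
La³⁺ is already present at 4.0×10⁻² mol/L. If s mol/L of La(OH)₃ dissolves, [OH⁻] = 3s while [La³⁺] ≈ 4.0×10⁻² mol/L.
Ksp = [La³⁺][OH⁻]^3 = (4.0×10⁻²)(3s)^3
(3s)^3 = 1.1×10⁻¹⁹ / (4.0×10⁻²) = 2.8×10⁻¹⁸
s = 4.7×10⁻⁷ mol/L

4.7×10⁻⁷ M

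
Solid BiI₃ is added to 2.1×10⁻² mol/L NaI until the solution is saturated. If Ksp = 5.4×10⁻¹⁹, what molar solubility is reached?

5.8×10⁻¹⁴ M

BiI₃(s) ⇌ Bi³⁺(aq) + 3 I⁻(aq)
The solution already contains I⁻ at 2.1×10⁻² mol/L. Let s be the molar solubility of BiI₃.
[I⁻] ≈ 2.1×10⁻² mol/L (common ion dominates); [Bi³⁺] = s.
Ksp = [Bi³⁺][I⁻]^3 = s(2.1×10⁻²)^3
s = 5.4×10⁻¹⁹ / (2.1×10⁻²)^3 = 5.8×10⁻¹⁴
s = 5.8×10⁻¹⁴ mol/L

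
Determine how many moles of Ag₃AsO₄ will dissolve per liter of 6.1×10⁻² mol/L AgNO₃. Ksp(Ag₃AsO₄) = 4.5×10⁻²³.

Ag₃AsO₄(s) ⇌ 3 Ag⁺(aq) + AsO₄³⁻(aq)
Ag⁺ is already present at 6.1×10⁻² mol/L. If s mol/L of Ag₃AsO₄ dissolves, [AsO₄³⁻] = s while [Ag⁺] ≈ 6.1×10⁻² mol/L.
Ksp = [Ag⁺]^3[AsO₄³⁻] = (6.1×10⁻²)^3s
s = 4.5×10⁻²³ / (6.1×10⁻²)^3 = 2.0×10⁻¹⁹
s = 2.0×10⁻¹⁹ mol/L

2.0×10⁻¹⁹ M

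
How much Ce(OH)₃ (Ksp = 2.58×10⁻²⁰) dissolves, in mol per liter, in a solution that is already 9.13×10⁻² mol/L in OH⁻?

3.39×10⁻¹⁷ M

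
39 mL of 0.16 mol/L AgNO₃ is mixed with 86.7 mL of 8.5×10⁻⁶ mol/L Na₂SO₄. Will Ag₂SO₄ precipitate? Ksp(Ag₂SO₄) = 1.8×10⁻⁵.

The combined volume is 125.7 mL.
[Ag⁺] = (0.16)(39)/125.7 = 5.0×10⁻² mol/L
[SO₄²⁻] = (8.5×10⁻⁶)(86.7)/125.7 = 5.9×10⁻⁶ mol/L
Q = [Ag⁺]^2[SO₄²⁻] = 1.4×10⁻⁸
Since Q (1.4×10⁻⁸) is less than Ksp (1.8×10⁻⁵), no Ag₂SO₄ precipitates.

No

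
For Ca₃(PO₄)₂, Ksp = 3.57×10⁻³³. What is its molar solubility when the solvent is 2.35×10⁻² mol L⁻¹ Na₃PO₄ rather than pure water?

Ca₃(PO₄)₂(s) ⇌ 3 Ca²⁺(aq) + 2 PO₄³⁻(aq)
The solution already contains PO₄³⁻ at 2.35×10⁻² mol L⁻¹. Let s be the molar solubility of Ca₃(PO₄)₂.
[PO₄³⁻] ≈ 2.35×10⁻² mol L⁻¹ (common ion dominates); [Ca²⁺] = 3s.
Ksp = [Ca²⁺]^3[PO₄³⁻]^2 = (3s)^3(2.35×10⁻²)^2
(3s)^3 = 3.57×10⁻³³ / (2.35×10⁻²)^2 = 6.46×10⁻³⁰
s = 6.21×10⁻¹¹ mol L⁻¹

6.21×10⁻¹¹ M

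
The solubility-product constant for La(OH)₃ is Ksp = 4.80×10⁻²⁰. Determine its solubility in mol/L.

6.49×10⁻⁶ M

La(OH)₃(s) ⇌ La³⁺(aq) + 3 OH⁻(aq)
With molar solubility s: [La³⁺] = s, [OH⁻] = 3s.
Ksp = [La³⁺][OH⁻]^3 = s · (3s)^3 = 27s^4
27s^4 = 4.80×10⁻²⁰  ⇒  s^4 = 1.78×10⁻²¹
s = 6.49×10⁻⁶ mol L⁻¹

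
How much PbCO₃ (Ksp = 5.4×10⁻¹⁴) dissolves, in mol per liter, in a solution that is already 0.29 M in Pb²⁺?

1.9×10⁻¹³ M

PbCO₃(s) ⇌ Pb²⁺(aq) + CO₃²⁻(aq)
With Pb²⁺ already at 0.29 M and s small, take [Pb²⁺] ≈ 0.29 M and [CO₃²⁻] = s.
Ksp = [Pb²⁺][CO₃²⁻] = (0.29)s
s = 5.4×10⁻¹⁴ / (0.29) = 1.9×10⁻¹³
s = 1.9×10⁻¹³ M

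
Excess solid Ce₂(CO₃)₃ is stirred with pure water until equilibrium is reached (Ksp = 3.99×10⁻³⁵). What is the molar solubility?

Ce₂(CO₃)₃(s) ⇌ 2 Ce³⁺(aq) + 3 CO₃²⁻(aq)
If s mol/L of Ce₂(CO₃)₃ dissolves, [Ce³⁺] = 2s and [CO₃²⁻] = 3s.
Ksp = [Ce³⁺]^2[CO₃²⁻]^3 = (2s)^2 · (3s)^3 = 108s^5
108s^5 = 3.99×10⁻³⁵  ⇒  s^5 = 3.69×10⁻³⁷
s = 5.17×10⁻⁸ mol L⁻¹

5.17×10⁻⁸ M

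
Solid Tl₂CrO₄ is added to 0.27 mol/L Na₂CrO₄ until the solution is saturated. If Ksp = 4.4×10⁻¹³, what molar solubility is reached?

6.4×10⁻⁷ M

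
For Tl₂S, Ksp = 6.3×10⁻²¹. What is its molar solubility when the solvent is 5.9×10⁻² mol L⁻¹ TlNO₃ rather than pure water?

Tl₂S(s) ⇌ 2 Tl⁺(aq) + S²⁻(aq)
Tl⁺ is already present at 5.9×10⁻² mol L⁻¹. If s mol/L of Tl₂S dissolves, [S²⁻] = s while [Tl⁺] ≈ 5.9×10⁻² mol L⁻¹.
Ksp = [Tl⁺]^2[S²⁻] = (5.9×10⁻²)^2s
s = 6.3×10⁻²¹ / (5.9×10⁻²)^2 = 1.8×10⁻¹⁸
s = 1.8×10⁻¹⁸ mol L⁻¹

1.8×10⁻¹⁸ M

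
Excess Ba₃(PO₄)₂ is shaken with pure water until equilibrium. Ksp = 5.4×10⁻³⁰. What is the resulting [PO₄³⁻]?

1.1×10⁻⁶ M

Ba₃(PO₄)₂(s) ⇌ 3 Ba²⁺(aq) + 2 PO₄³⁻(aq)
Call the molar solubility s, so that [Ba²⁺] = 3s and [PO₄³⁻] = 2s.
Ksp = [Ba²⁺]^3[PO₄³⁻]^2 = (3s)^3 · (2s)^2 = 108s^5 = 5.4×10⁻³⁰
s = 5.5×10⁻⁷ M
[PO₄³⁻] = 2s = 1.1×10⁻⁶ M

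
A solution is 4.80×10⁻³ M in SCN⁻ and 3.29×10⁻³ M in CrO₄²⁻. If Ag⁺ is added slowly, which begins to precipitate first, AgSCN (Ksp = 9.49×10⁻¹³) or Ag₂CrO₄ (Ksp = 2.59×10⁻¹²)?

AgSCN

The threshold for precipitation is Q = Ksp.
For AgSCN: [Ag⁺] = (Ksp/[SCN⁻]) = 1.98×10⁻¹⁰ M
For Ag₂CrO₄: [Ag⁺] = (Ksp/[CrO₄²⁻])^(1/2) = 2.81×10⁻⁵ M
Since AgSCN needs less Ag⁺ to reach saturation, it precipitates first.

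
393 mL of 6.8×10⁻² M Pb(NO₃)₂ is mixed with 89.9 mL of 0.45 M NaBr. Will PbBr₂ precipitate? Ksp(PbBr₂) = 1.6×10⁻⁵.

Yes

After mixing, V = 393 mL + 89.9 mL = 482.9 mL.
[Pb²⁺] = (6.8×10⁻²)(393)/482.9 = 5.5×10⁻² M
[Br⁻] = (0.45)(89.9)/482.9 = 8.4×10⁻² M
Q = [Pb²⁺][Br⁻]^2 = 3.9×10⁻⁴
Since Q (3.9×10⁻⁴) exceeds Ksp (1.6×10⁻⁵), PbBr₂ will precipitate.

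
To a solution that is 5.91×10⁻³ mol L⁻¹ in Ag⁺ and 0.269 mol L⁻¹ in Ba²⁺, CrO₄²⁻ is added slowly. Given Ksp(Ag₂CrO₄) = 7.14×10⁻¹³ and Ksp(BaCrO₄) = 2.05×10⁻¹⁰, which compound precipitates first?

BaCrO₄

The threshold for precipitation is Q = Ksp.
For Ag₂CrO₄: [CrO₄²⁻] = (Ksp/[Ag⁺]^2) = 2.04×10⁻⁸ mol L⁻¹
For BaCrO₄: [CrO₄²⁻] = (Ksp/[Ba²⁺]) = 7.62×10⁻¹⁰ mol L⁻¹
Since BaCrO₄ needs less CrO₄²⁻ to reach saturation, it precipitates first.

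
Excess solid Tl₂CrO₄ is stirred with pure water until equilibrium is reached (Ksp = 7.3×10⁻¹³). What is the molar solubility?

5.7×10⁻⁵ M

Tl₂CrO₄(s) ⇌ 2 Tl⁺(aq) + CrO₄²⁻(aq)
Call the molar solubility s, so that [Tl⁺] = 2s and [CrO₄²⁻] = s.
Ksp = [Tl⁺]^2[CrO₄²⁻] = (2s)^2 · s = 4s^3
4s^3 = 7.3×10⁻¹³  ⇒  s^3 = 1.8×10⁻¹³
s = 5.7×10⁻⁵ mol/L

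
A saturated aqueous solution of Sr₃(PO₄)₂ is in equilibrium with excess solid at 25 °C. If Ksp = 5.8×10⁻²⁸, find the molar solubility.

1.4×10⁻⁶ M

Sr₃(PO₄)₂(s) ⇌ 3 Sr²⁺(aq) + 2 PO₄³⁻(aq)
With molar solubility s: [Sr²⁺] = 3s, [PO₄³⁻] = 2s.
Ksp = [Sr²⁺]^3[PO₄³⁻]^2 = (3s)^3 · (2s)^2 = 108s^5
108s^5 = 5.8×10⁻²⁸  ⇒  s^5 = 5.4×10⁻³⁰
s = 1.4×10⁻⁶ M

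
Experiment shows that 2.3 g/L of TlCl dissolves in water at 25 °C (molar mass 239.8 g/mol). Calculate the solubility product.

s = (2.3 g L⁻¹)/(239.8 g mol⁻¹) = 9.591×10⁻³ M
TlCl(s) ⇌ Tl⁺(aq) + Cl⁻(aq)
With molar solubility s: [Tl⁺] = s, [Cl⁻] = s.
Ksp = [Tl⁺][Cl⁻] = s · s = s^2
Ksp = (9.591×10⁻³)^2 = 9.2×10⁻⁵

Ksp = 9.2×10⁻⁵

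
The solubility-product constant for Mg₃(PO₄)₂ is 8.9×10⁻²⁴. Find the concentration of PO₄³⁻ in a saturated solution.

Mg₃(PO₄)₂(s) ⇌ 3 Mg²⁺(aq) + 2 PO₄³⁻(aq)
For each mole of Mg₃(PO₄)₂ that dissolves per liter, [Mg²⁺] = 3s and [PO₄³⁻] = 2s; let s denote this solubility.
Ksp = [Mg²⁺]^3[PO₄³⁻]^2 = (3s)^3 · (2s)^2 = 108s^5 = 8.9×10⁻²⁴
s = 9.6×10⁻⁶ mol/L
[PO₄³⁻] = 2s = 1.9×10⁻⁵ mol/L

1.9×10⁻⁵ M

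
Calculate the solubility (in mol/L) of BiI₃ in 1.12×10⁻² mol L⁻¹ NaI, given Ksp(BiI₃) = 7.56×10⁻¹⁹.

5.38×10⁻¹³ M

BiI₃(s) ⇌ Bi³⁺(aq) + 3 I⁻(aq)
With I⁻ already at 1.12×10⁻² mol L⁻¹ and s small, take [I⁻] ≈ 1.12×10⁻² mol L⁻¹ and [Bi³⁺] = s.
Ksp = [Bi³⁺][I⁻]^3 = s(1.12×10⁻²)^3
s = 7.56×10⁻¹⁹ / (1.12×10⁻²)^3 = 5.38×10⁻¹³
s = 5.38×10⁻¹³ mol L⁻¹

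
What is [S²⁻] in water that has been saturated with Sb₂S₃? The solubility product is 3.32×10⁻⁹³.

3.76×10⁻¹⁹ M

Sb₂S₃(s) ⇌ 2 Sb³⁺(aq) + 3 S²⁻(aq)
With molar solubility s: [Sb³⁺] = 2s, [S²⁻] = 3s.
Ksp = [Sb³⁺]^2[S²⁻]^3 = (2s)^2 · (3s)^3 = 108s^5 = 3.32×10⁻⁹³
s = 1.25×10⁻¹⁹ M
[S²⁻] = 3s = 3.76×10⁻¹⁹ M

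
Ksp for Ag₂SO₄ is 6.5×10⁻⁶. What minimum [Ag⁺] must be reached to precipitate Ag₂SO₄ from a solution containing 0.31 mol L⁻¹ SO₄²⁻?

4.6×10⁻³ M

A salt starts to precipitate once the ion product Q reaches its Ksp.
Ag₂SO₄(s) ⇌ 2 Ag⁺(aq) + SO₄²⁻(aq)
Ksp = [Ag⁺]^2[SO₄²⁻] = [Ag⁺]^2(0.31)
[Ag⁺]^2 = 6.5×10⁻⁶ / (0.31) = 2.1×10⁻⁵
[Ag⁺] = 4.6×10⁻³ mol L⁻¹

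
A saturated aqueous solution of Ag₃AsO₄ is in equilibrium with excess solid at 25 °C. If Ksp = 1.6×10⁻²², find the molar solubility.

1.6×10⁻⁶ M

Ag₃AsO₄(s) ⇌ 3 Ag⁺(aq) + AsO₄³⁻(aq)
For each mole of Ag₃AsO₄ that dissolves per liter, [Ag⁺] = 3s and [AsO₄³⁻] = s; let s denote this solubility.
Ksp = [Ag⁺]^3[AsO₄³⁻] = (3s)^3 · s = 27s^4
27s^4 = 1.6×10⁻²²  ⇒  s^4 = 5.9×10⁻²⁴
s = (5.9×10⁻²⁴)^(1/4) = 1.6×10⁻⁶ mol L⁻¹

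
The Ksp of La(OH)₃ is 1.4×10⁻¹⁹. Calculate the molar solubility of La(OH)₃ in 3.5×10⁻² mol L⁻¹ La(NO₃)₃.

La(OH)₃(s) ⇌ La³⁺(aq) + 3 OH⁻(aq)
With La³⁺ already at 3.5×10⁻² mol L⁻¹ and s small, take [La³⁺] ≈ 3.5×10⁻² mol L⁻¹ and [OH⁻] = 3s.
Ksp = [La³⁺][OH⁻]^3 = (3.5×10⁻²)(3s)^3
(3s)^3 = 1.4×10⁻¹⁹ / (3.5×10⁻²) = 4.0×10⁻¹⁸
s = 5.3×10⁻⁷ mol L⁻¹

5.3×10⁻⁷ M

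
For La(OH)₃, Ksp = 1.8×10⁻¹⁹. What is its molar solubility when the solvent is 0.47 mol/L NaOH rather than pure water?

1.7×10⁻¹⁸ M

La(OH)₃(s) ⇌ La³⁺(aq) + 3 OH⁻(aq)
With OH⁻ already at 0.47 mol/L and s small, take [OH⁻] ≈ 0.47 mol/L and [La³⁺] = s.
Ksp = [La³⁺][OH⁻]^3 = s(0.47)^3
s = 1.8×10⁻¹⁹ / (0.47)^3 = 1.7×10⁻¹⁸
s = 1.7×10⁻¹⁸ mol/L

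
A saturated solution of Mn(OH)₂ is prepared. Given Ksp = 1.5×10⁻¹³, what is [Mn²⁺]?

3.3×10⁻⁵ M

Mn(OH)₂(s) ⇌ Mn²⁺(aq) + 2 OH⁻(aq)
With molar solubility s: [Mn²⁺] = s, [OH⁻] = 2s.
Ksp = [Mn²⁺][OH⁻]^2 = s · (2s)^2 = 4s^3 = 1.5×10⁻¹³
s = 3.3×10⁻⁵ mol L⁻¹
[Mn²⁺] = s = 3.3×10⁻⁵ mol L⁻¹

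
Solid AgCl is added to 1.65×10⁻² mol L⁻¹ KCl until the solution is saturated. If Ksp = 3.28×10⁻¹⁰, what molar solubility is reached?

1.99×10⁻⁸ M

AgCl(s) ⇌ Ag⁺(aq) + Cl⁻(aq)
Cl⁻ is already present at 1.65×10⁻² mol L⁻¹. If s mol/L of AgCl dissolves, [Ag⁺] = s while [Cl⁻] ≈ 1.65×10⁻² mol L⁻¹.
Ksp = [Ag⁺][Cl⁻] = s(1.65×10⁻²)
s = 3.28×10⁻¹⁰ / (1.65×10⁻²) = 1.99×10⁻⁸
s = 1.99×10⁻⁸ mol L⁻¹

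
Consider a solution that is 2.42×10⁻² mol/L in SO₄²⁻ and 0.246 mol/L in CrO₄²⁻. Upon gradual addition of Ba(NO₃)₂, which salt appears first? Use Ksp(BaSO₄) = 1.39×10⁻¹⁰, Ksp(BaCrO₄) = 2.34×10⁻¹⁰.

BaCrO₄

The threshold for precipitation is Q = Ksp.
For BaSO₄: [Ba²⁺] = (Ksp/[SO₄²⁻]) = 5.74×10⁻⁹ mol/L
For BaCrO₄: [Ba²⁺] = (Ksp/[CrO₄²⁻]) = 9.51×10⁻¹⁰ mol/L
BaCrO₄ requires the lower [Ba²⁺], so it precipitates first.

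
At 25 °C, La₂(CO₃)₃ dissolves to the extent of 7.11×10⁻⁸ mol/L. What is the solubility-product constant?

Ksp = 1.96×10⁻³⁴

La₂(CO₃)₃(s) ⇌ 2 La³⁺(aq) + 3 CO₃²⁻(aq)
Let s be the molar solubility. Then [La³⁺] = 2s and [CO₃²⁻] = 3s.
Ksp = [La³⁺]^2[CO₃²⁻]^3 = (2s)^2 · (3s)^3 = 108s^5
Ksp = 108 × (7.11×10⁻⁸)^5 = 1.96×10⁻³⁴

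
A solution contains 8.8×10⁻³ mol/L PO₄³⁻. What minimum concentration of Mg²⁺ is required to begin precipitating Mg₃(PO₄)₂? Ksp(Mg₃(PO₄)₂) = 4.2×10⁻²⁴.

Each salt precipitates once Q = Ksp for that salt.
Mg₃(PO₄)₂(s) ⇌ 3 Mg²⁺(aq) + 2 PO₄³⁻(aq)
Ksp = [Mg²⁺]^3[PO₄³⁻]^2 = [Mg²⁺]^3(8.8×10⁻³)^2
[Mg²⁺]^3 = 4.2×10⁻²⁴ / (8.8×10⁻³)^2 = 5.4×10⁻²⁰
[Mg²⁺] = 3.8×10⁻⁷ mol/L

3.8×10⁻⁷ M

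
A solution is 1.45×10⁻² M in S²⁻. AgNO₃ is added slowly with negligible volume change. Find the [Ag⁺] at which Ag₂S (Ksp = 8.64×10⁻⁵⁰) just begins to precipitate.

2.44×10⁻²⁴ M

The threshold for precipitation is Q = Ksp.
Ag₂S(s) ⇌ 2 Ag⁺(aq) + S²⁻(aq)
Ksp = [Ag⁺]^2[S²⁻] = [Ag⁺]^2(1.45×10⁻²)
[Ag⁺]^2 = 8.64×10⁻⁵⁰ / (1.45×10⁻²) = 5.96×10⁻⁴⁸
[Ag⁺] = 2.44×10⁻²⁴ M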